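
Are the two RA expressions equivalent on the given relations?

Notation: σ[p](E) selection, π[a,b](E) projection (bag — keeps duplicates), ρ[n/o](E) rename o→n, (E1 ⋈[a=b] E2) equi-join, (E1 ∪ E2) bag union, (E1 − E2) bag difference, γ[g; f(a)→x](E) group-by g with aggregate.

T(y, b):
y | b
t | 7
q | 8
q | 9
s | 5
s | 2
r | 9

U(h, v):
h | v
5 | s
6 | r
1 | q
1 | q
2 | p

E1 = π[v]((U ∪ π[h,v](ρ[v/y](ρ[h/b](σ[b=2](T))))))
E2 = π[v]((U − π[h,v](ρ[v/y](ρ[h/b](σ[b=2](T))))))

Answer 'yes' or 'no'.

E1 row counts bottom-up:
  U → 5
  T → 6
  σ[b=2](T) → 1
  ρ[h/b](σ[b=2](T)) → 1
  ρ[v/y](ρ[h/b](σ[b=2](T))) → 1
  π[h,v](ρ[v/y](ρ[h/b](σ[b=2](T)))) → 1
  (U ∪ π[h,v](ρ[v/y](ρ[h/b](σ[b=2](T))))) → 6
  π[v]((U ∪ π[h,v](ρ[v/y](ρ[h/b](σ[b=2](T)))))) → 6
E2 row counts bottom-up:
  U → 5
  T → 6
  σ[b=2](T) → 1
  ρ[h/b](σ[b=2](T)) → 1
  ρ[v/y](ρ[h/b](σ[b=2](T))) → 1
  π[h,v](ρ[v/y](ρ[h/b](σ[b=2](T)))) → 1
  (U − π[h,v](ρ[v/y](ρ[h/b](σ[b=2](T))))) → 5
  π[v]((U − π[h,v](ρ[v/y](ρ[h/b](σ[b=2](T)))))) → 5

E1 result:
v
p
q
q
r
s
s
E2 result:
v
p
q
q
r
s
Witness: ('s',) appears 2× in E1 but 1× in E2.

no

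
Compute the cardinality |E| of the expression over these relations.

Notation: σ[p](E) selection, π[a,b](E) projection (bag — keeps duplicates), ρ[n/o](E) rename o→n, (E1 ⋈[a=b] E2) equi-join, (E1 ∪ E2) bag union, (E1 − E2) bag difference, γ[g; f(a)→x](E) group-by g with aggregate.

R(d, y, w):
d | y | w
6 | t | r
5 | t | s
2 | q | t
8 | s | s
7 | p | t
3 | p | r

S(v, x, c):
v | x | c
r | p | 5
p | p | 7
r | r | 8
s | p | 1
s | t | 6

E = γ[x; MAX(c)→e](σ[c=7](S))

Per-node cardinality:
  S → 5
  σ[c=7](S) → 1
  γ[x; MAX(c)→e](σ[c=7](S)) → 1

|E| = 1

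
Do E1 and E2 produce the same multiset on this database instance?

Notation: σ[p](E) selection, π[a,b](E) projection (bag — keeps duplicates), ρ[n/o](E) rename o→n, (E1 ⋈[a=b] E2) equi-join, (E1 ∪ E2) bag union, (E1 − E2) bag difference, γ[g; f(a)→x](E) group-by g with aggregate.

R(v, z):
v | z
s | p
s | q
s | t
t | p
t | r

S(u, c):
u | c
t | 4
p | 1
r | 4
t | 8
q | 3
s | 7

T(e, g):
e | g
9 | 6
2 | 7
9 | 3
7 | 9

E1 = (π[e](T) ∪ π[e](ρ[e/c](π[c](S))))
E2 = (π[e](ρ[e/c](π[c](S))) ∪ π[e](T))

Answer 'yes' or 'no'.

E1 subexpression sizes:
  T → 4
  π[e](T) → 4
  S → 6
  π[c](S) → 6
  ρ[e/c](π[c](S)) → 6
  π[e](ρ[e/c](π[c](S))) → 6
  (π[e](T) ∪ π[e](ρ[e/c](π[c](S)))) → 10
E2 subexpression sizes:
  S → 6
  π[c](S) → 6
  ρ[e/c](π[c](S)) → 6
  π[e](ρ[e/c](π[c](S))) → 6
  T → 4
  π[e](T) → 4
  (π[e](ρ[e/c](π[c](S))) ∪ π[e](T)) → 10

E1 and E2 produce the same multiset:
e
1
2
3
4
4
7
7
8
9
9

yes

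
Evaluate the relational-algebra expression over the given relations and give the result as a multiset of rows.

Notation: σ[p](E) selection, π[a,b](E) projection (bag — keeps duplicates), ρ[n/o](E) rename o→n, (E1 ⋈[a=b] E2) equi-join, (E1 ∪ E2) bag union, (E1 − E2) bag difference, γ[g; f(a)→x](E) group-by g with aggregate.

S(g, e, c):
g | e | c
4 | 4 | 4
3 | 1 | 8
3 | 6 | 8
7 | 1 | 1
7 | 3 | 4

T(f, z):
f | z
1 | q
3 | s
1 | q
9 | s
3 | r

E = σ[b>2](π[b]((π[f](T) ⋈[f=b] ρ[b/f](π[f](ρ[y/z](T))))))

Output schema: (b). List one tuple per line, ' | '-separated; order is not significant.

Stepwise |·|:
  T → 5
  π[f](T) → 5
  T → 5
  ρ[y/z](T) → 5
  π[f](ρ[y/z](T)) → 5
  ρ[b/f](π[f](ρ[y/z](T))) → 5
  (π[f](T) ⋈[f=b] ρ[b/f](π[f](ρ[y/z](T)))) → 9
  π[b]((π[f](T) ⋈[f=b] ρ[b/f](π[f](ρ[y/z](T))))) → 9
  σ[b>2](π[b]((π[f](T) ⋈[f=b] ρ[b/f](π[f](ρ[y/z](T)))))) → 5

== RESULT ==
b
3
3
3
3
9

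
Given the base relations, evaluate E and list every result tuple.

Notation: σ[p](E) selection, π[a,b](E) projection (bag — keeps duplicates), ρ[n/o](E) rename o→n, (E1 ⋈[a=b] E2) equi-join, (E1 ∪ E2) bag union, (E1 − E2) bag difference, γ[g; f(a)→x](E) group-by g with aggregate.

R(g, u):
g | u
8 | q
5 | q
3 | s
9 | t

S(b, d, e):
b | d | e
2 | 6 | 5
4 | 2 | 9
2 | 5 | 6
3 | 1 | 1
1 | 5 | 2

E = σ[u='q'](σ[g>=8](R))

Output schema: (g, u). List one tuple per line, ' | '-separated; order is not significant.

Stepwise |·|:
  R → 4
  σ[g>=8](R) → 2
  σ[u='q'](σ[g>=8](R)) → 1

== RESULT ==
g | u
8 | q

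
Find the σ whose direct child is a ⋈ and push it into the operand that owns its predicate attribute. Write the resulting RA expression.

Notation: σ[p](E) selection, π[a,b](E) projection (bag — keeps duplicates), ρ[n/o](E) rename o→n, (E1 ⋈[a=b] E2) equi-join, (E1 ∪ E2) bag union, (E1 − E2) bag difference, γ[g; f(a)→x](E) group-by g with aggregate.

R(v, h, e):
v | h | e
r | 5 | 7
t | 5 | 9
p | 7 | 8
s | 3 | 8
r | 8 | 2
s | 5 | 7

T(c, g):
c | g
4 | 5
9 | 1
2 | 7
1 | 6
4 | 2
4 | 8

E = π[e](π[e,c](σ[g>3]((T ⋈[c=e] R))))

σ filters on g, owned by the left side.
E' = π[e](π[e,c]((σ[g>3](T) ⋈[c=e] R)))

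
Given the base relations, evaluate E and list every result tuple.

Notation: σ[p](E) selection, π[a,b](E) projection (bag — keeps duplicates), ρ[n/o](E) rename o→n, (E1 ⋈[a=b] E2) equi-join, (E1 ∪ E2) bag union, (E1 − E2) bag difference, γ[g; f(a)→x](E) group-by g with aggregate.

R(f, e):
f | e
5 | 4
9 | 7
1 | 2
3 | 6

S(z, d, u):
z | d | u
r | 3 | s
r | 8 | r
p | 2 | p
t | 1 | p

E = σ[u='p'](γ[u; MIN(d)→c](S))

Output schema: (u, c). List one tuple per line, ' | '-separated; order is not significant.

Per-node cardinality:
  S → 4
  γ[u; MIN(d)→c](S) → 3
  σ[u='p'](γ[u; MIN(d)→c](S)) → 1

== RESULT ==
u | c
p | 1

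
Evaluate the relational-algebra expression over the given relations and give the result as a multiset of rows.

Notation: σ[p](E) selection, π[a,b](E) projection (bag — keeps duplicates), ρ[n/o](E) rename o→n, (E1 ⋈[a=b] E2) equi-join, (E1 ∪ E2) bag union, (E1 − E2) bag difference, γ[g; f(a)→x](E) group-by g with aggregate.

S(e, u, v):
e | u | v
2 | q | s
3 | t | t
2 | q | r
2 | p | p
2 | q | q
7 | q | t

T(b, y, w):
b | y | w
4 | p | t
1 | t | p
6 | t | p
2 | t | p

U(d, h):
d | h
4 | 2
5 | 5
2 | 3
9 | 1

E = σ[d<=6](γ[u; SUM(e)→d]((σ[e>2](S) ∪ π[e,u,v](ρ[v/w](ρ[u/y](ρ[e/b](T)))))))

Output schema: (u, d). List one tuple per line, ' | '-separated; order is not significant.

Per-node cardinality:
  S → 6
  σ[e>2](S) → 2
  T → 4
  ρ[e/b](T) → 4
  ρ[u/y](ρ[e/b](T)) → 4
  ρ[v/w](ρ[u/y](ρ[e/b](T))) → 4
  π[e,u,v](ρ[v/w](ρ[u/y](ρ[e/b](T)))) → 4
  (σ[e>2](S) ∪ π[e,u,v](ρ[v/w](ρ[u/y](ρ[e/b](T))))) → 6
  γ[u; SUM(e)→d]((σ[e>2](S) ∪ π[e,u,v](ρ[v/w](ρ[u/y](ρ[e/b](T)))))) → 3
  σ[d<=6](γ[u; SUM(e)→d]((σ[e>2](S) ∪ π[e,u,v](ρ[v/w](ρ[u/y](ρ[e/b](T))))))) → 1

== RESULT ==
u | d
p | 4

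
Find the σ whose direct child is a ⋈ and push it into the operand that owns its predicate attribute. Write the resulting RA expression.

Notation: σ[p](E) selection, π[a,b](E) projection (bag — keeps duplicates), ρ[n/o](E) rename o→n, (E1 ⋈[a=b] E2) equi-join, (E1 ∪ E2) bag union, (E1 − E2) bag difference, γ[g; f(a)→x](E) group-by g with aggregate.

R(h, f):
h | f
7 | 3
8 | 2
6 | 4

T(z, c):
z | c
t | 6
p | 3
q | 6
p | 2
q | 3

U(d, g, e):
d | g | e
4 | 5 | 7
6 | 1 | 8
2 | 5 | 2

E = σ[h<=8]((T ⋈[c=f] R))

σ filters on h, owned by the right side.
E' = (T ⋈[c=f] σ[h<=8](R))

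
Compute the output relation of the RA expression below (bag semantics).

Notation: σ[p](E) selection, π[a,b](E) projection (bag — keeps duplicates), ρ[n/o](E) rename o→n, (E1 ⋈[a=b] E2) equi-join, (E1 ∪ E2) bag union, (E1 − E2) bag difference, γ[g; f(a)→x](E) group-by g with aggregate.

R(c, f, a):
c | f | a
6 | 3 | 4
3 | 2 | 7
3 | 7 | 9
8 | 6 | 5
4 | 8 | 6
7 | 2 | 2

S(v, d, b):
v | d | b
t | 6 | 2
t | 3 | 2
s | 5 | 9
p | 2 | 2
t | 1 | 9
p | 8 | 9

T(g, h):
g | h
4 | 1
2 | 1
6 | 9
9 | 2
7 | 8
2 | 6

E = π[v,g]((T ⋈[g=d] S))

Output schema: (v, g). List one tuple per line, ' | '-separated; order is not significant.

Row counts bottom-up:
  T → 6
  S → 6
  (T ⋈[g=d] S) → 3
  π[v,g]((T ⋈[g=d] S)) → 3

== RESULT ==
v | g
p | 2
p | 2
t | 6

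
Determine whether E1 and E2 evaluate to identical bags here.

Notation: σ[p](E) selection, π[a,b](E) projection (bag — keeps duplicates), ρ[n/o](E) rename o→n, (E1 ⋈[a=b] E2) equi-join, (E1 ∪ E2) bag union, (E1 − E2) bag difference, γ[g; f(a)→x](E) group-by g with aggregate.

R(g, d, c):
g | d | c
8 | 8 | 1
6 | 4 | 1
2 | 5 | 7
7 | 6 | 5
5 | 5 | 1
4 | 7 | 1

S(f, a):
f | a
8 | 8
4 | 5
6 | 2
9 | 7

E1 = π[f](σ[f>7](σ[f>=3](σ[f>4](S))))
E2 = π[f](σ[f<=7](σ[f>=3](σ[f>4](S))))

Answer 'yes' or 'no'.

E1 per-node cardinality:
  S → 4
  σ[f>4](S) → 3
  σ[f>=3](σ[f>4](S)) → 3
  σ[f>7](σ[f>=3](σ[f>4](S))) → 2
  π[f](σ[f>7](σ[f>=3](σ[f>4](S)))) → 2
E2 per-node cardinality:
  S → 4
  σ[f>4](S) → 3
  σ[f>=3](σ[f>4](S)) → 3
  σ[f<=7](σ[f>=3](σ[f>4](S))) → 1
  π[f](σ[f<=7](σ[f>=3](σ[f>4](S)))) → 1

E1 result:
f
8
9
E2 result:
f
6
Witness: (6,) appears 0× in E1 but 1× in E2.

no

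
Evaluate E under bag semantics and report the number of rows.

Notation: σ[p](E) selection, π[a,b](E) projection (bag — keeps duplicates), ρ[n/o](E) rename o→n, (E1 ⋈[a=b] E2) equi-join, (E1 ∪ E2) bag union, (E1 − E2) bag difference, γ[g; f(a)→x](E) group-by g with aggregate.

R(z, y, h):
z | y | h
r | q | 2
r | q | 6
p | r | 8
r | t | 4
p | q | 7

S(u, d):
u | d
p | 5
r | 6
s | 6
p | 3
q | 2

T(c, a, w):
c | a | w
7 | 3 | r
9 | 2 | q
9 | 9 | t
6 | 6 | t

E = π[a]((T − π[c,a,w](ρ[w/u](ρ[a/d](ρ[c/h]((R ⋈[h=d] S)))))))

Subexpression sizes:
  T → 4
  R → 5
  S → 5
  (R ⋈[h=d] S) → 3
  ρ[c/h]((R ⋈[h=d] S)) → 3
  ρ[a/d](ρ[c/h]((R ⋈[h=d] S))) → 3
  ρ[w/u](ρ[a/d](ρ[c/h]((R ⋈[h=d] S)))) → 3
  π[c,a,w](ρ[w/u](ρ[a/d](ρ[c/h]((R ⋈[h=d] S))))) → 3
  (T − π[c,a,w](ρ[w/u](ρ[a/d](ρ[c/h]((R ⋈[h=d] S)))))) → 4
  π[a]((T − π[c,a,w](ρ[w/u](ρ[a/d](ρ[c/h]((R ⋈[h=d] S))))))) → 4

|E| = 4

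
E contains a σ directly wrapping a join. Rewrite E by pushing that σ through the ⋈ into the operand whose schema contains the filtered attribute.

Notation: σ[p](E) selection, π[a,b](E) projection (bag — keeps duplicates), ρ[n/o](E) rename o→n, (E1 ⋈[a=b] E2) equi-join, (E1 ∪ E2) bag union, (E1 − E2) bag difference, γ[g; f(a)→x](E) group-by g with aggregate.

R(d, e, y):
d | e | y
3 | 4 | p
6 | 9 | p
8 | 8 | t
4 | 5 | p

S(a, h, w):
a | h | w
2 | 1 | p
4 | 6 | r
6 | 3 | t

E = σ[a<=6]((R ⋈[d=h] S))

σ filters on a, owned by the right side.
E' = (R ⋈[d=h] σ[a<=6](S))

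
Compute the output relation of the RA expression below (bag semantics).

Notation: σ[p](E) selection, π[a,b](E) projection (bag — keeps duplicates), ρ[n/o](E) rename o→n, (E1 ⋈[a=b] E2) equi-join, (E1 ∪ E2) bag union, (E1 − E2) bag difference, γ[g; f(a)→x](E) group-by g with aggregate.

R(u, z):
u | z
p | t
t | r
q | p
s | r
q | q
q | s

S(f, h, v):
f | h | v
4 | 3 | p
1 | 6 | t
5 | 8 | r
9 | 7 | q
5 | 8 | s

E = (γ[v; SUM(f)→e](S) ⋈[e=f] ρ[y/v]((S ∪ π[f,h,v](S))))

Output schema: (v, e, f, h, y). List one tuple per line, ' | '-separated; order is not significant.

Stepwise |·|:
  S → 5
  γ[v; SUM(f)→e](S) → 5
  S → 5
  S → 5
  π[f,h,v](S) → 5
  (S ∪ π[f,h,v](S)) → 10
  ρ[y/v]((S ∪ π[f,h,v](S))) → 10
  (γ[v; SUM(f)→e](S) ⋈[e=f] ρ[y/v]((S ∪ π[f,h,v](S)))) → 14

== RESULT ==
v | e | f | h | y
p | 4 | 4 | 3 | p
p | 4 | 4 | 3 | p
q | 9 | 9 | 7 | q
q | 9 | 9 | 7 | q
r | 5 | 5 | 8 | r
r | 5 | 5 | 8 | r
r | 5 | 5 | 8 | s
r | 5 | 5 | 8 | s
s | 5 | 5 | 8 | r
s | 5 | 5 | 8 | r
s | 5 | 5 | 8 | s
s | 5 | 5 | 8 | s
t | 1 | 1 | 6 | t
t | 1 | 1 | 6 | t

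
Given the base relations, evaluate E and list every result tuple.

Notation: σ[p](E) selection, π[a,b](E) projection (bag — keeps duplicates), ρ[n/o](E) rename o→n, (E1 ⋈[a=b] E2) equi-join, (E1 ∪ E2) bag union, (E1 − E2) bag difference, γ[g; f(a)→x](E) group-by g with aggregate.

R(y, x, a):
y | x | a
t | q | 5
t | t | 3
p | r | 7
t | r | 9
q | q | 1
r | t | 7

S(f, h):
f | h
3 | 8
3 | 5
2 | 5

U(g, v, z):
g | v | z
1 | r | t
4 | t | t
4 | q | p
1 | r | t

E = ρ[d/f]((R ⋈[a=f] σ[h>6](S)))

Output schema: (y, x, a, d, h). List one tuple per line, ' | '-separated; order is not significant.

Per-node cardinality:
  R → 6
  S → 3
  σ[h>6](S) → 1
  (R ⋈[a=f] σ[h>6](S)) → 1
  ρ[d/f]((R ⋈[a=f] σ[h>6](S))) → 1

== RESULT ==
y | x | a | d | h
t | t | 3 | 3 | 8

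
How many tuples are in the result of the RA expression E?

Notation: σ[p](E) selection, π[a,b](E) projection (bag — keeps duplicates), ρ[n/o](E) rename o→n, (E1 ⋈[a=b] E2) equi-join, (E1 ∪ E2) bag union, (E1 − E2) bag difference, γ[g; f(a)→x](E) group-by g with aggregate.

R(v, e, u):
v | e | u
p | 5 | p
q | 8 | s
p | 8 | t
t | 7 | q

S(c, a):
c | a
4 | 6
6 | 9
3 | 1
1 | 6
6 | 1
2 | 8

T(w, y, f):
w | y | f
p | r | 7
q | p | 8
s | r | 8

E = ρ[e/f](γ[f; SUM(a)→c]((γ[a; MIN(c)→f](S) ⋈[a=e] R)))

Row counts bottom-up:
  S → 6
  γ[a; MIN(c)→f](S) → 4
  R → 4
  (γ[a; MIN(c)→f](S) ⋈[a=e] R) → 2
  γ[f; SUM(a)→c]((γ[a; MIN(c)→f](S) ⋈[a=e] R)) → 1
  ρ[e/f](γ[f; SUM(a)→c]((γ[a; MIN(c)→f](S) ⋈[a=e] R))) → 1

|E| = 1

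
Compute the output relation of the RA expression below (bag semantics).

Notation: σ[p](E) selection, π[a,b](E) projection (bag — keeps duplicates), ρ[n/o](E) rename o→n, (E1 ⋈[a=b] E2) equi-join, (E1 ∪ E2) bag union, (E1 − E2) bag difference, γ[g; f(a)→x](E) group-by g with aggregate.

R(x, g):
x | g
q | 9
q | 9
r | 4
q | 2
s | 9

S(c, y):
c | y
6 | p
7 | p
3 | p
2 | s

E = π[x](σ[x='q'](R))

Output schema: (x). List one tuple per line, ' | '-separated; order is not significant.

Per-node cardinality:
  R → 5
  σ[x='q'](R) → 3
  π[x](σ[x='q'](R)) → 3

== RESULT ==
x
q
q
q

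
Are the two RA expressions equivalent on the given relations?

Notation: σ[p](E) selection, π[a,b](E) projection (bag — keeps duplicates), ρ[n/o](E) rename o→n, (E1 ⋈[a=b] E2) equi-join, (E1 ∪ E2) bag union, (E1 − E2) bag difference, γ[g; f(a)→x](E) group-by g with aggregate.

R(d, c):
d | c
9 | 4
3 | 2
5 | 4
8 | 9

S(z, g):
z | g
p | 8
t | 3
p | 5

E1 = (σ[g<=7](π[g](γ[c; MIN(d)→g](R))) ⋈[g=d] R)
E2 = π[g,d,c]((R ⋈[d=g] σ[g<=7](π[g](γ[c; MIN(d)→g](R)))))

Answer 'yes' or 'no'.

E1 stepwise |·|:
  R → 4
  γ[c; MIN(d)→g](R) → 3
  π[g](γ[c; MIN(d)→g](R)) → 3
  σ[g<=7](π[g](γ[c; MIN(d)→g](R))) → 2
  R → 4
  (σ[g<=7](π[g](γ[c; MIN(d)→g](R))) ⋈[g=d] R) → 2
E2 stepwise |·|:
  R → 4
  R → 4
  γ[c; MIN(d)→g](R) → 3
  π[g](γ[c; MIN(d)→g](R)) → 3
  σ[g<=7](π[g](γ[c; MIN(d)→g](R))) → 2
  (R ⋈[d=g] σ[g<=7](π[g](γ[c; MIN(d)→g](R)))) → 2
  π[g,d,c]((R ⋈[d=g] σ[g<=7](π[g](γ[c; MIN(d)→g](R))))) → 2

E1 and E2 produce the same multiset:
g | d | c
3 | 3 | 2
5 | 5 | 4

yes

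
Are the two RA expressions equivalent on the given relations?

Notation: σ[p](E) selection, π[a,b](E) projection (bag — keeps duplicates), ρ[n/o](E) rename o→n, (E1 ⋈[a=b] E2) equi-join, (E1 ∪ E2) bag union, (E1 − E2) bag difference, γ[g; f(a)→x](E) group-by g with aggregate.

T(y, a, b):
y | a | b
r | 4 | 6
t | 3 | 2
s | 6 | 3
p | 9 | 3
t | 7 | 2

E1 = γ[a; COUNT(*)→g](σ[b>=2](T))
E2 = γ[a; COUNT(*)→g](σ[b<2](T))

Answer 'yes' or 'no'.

E1 row counts bottom-up:
  T → 5
  σ[b>=2](T) → 5
  γ[a; COUNT(*)→g](σ[b>=2](T)) → 5
E2 row counts bottom-up:
  T → 5
  σ[b<2](T) → 0
  γ[a; COUNT(*)→g](σ[b<2](T)) → 0

E1 result:
a | g
3 | 1
4 | 1
6 | 1
7 | 1
9 | 1
E2 result:
a | g
(0 rows)
Witness: (7, 1) appears 1× in E1 but 0× in E2.

no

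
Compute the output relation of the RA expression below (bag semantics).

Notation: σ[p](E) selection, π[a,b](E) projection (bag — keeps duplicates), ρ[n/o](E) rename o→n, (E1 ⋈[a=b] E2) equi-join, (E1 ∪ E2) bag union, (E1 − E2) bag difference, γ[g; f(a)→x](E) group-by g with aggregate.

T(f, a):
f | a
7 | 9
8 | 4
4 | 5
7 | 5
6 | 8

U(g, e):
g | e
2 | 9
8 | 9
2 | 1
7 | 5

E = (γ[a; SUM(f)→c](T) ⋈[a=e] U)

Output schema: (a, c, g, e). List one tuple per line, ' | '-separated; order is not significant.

Row counts bottom-up:
  T → 5
  γ[a; SUM(f)→c](T) → 4
  U → 4
  (γ[a; SUM(f)→c](T) ⋈[a=e] U) → 3

== RESULT ==
a | c | g | e
5 | 11 | 7 | 5
9 | 7 | 2 | 9
9 | 7 | 8 | 9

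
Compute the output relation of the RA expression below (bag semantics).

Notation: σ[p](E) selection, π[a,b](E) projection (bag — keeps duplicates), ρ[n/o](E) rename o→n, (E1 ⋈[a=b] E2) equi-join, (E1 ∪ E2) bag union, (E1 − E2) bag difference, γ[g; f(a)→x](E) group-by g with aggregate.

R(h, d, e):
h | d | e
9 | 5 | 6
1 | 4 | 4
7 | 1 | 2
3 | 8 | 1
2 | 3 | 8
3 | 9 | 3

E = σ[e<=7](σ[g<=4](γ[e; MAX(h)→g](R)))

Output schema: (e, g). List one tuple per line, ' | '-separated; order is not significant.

Subexpression sizes:
  R → 6
  γ[e; MAX(h)→g](R) → 6
  σ[g<=4](γ[e; MAX(h)→g](R)) → 4
  σ[e<=7](σ[g<=4](γ[e; MAX(h)→g](R))) → 3

== RESULT ==
e | g
1 | 3
3 | 3
4 | 1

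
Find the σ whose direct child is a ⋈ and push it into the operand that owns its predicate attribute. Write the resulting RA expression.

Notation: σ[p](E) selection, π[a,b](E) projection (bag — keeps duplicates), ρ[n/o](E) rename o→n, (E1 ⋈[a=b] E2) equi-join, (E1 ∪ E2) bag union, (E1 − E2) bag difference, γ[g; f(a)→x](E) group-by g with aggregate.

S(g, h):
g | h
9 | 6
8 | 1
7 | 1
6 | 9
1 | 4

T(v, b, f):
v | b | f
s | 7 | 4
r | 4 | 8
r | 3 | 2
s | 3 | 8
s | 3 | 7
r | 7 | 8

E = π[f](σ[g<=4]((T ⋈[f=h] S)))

σ filters on g, owned by the right side.
E' = π[f]((T ⋈[f=h] σ[g<=4](S)))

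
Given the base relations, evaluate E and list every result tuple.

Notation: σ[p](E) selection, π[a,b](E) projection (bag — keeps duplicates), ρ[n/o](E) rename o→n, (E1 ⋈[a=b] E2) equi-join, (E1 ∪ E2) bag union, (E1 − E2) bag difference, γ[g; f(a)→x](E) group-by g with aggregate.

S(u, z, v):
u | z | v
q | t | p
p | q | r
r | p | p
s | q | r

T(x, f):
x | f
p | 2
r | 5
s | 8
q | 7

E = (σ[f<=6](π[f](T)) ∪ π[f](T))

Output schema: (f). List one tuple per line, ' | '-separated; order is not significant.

Per-node cardinality:
  T → 4
  π[f](T) → 4
  σ[f<=6](π[f](T)) → 2
  T → 4
  π[f](T) → 4
  (σ[f<=6](π[f](T)) ∪ π[f](T)) → 6

== RESULT ==
f
2
2
5
5
7
8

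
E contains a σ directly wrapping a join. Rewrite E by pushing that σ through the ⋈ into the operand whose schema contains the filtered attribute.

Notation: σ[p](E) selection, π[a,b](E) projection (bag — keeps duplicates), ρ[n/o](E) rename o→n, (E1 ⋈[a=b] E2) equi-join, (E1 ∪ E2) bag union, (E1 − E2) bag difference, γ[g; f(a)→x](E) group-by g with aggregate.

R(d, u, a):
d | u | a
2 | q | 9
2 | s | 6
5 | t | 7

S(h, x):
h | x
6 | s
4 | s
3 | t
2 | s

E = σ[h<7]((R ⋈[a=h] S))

σ filters on h, owned by the right side.
E' = (R ⋈[a=h] σ[h<7](S))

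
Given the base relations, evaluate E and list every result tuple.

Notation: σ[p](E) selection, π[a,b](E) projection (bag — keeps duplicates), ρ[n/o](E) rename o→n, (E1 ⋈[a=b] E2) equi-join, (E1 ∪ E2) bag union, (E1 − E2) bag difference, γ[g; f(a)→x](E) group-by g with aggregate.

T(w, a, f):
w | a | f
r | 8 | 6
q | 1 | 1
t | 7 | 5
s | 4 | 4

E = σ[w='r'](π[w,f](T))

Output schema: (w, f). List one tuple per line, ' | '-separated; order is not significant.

Subexpression sizes:
  T → 4
  π[w,f](T) → 4
  σ[w='r'](π[w,f](T)) → 1

== RESULT ==
w | f
r | 6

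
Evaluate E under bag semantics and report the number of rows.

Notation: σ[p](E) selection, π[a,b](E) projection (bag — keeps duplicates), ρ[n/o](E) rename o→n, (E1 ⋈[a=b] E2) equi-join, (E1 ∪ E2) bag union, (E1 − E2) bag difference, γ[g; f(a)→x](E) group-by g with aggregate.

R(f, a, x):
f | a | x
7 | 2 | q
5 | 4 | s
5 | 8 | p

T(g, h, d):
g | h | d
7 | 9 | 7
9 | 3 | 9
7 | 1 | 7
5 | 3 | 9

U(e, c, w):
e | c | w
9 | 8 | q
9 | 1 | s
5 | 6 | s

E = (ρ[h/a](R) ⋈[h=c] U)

Subexpression sizes:
  R → 3
  ρ[h/a](R) → 3
  U → 3
  (ρ[h/a](R) ⋈[h=c] U) → 1

|E| = 1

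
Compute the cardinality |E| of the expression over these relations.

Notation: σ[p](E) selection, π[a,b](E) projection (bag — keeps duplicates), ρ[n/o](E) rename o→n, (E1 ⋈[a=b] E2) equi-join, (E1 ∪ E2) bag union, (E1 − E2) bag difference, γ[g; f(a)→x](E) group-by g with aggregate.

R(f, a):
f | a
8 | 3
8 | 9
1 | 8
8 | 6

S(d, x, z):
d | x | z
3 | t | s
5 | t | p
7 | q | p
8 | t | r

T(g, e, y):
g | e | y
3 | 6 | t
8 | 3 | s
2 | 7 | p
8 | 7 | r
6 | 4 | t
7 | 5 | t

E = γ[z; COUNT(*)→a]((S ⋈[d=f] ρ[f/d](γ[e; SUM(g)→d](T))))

Subexpression sizes:
  S → 4
  T → 6
  γ[e; SUM(g)→d](T) → 5
  ρ[f/d](γ[e; SUM(g)→d](T)) → 5
  (S ⋈[d=f] ρ[f/d](γ[e; SUM(g)→d](T))) → 3
  γ[z; COUNT(*)→a]((S ⋈[d=f] ρ[f/d](γ[e; SUM(g)→d](T)))) → 3

|E| = 3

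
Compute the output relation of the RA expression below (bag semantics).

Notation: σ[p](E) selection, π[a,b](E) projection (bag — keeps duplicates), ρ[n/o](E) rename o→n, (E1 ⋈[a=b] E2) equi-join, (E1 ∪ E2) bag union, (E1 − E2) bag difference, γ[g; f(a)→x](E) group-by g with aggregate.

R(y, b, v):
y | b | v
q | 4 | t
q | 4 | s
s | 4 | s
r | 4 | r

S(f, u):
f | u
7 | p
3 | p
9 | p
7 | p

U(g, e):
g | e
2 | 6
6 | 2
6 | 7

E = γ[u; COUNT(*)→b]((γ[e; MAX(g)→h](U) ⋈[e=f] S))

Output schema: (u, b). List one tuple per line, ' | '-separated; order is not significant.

Stepwise |·|:
  U → 3
  γ[e; MAX(g)→h](U) → 3
  S → 4
  (γ[e; MAX(g)→h](U) ⋈[e=f] S) → 2
  γ[u; COUNT(*)→b]((γ[e; MAX(g)→h](U) ⋈[e=f] S)) → 1

== RESULT ==
u | b
p | 2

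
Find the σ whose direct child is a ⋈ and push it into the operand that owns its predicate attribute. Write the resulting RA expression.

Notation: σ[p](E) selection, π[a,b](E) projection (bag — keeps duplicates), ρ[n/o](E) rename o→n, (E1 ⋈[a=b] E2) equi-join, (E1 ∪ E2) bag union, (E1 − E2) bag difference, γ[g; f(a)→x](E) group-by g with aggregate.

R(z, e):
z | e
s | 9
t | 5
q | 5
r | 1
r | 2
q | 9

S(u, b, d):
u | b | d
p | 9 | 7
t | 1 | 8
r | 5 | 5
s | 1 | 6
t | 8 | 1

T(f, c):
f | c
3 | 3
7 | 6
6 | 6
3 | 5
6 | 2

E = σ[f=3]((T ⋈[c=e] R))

σ filters on f, owned by the left side.
E' = (σ[f=3](T) ⋈[c=e] R)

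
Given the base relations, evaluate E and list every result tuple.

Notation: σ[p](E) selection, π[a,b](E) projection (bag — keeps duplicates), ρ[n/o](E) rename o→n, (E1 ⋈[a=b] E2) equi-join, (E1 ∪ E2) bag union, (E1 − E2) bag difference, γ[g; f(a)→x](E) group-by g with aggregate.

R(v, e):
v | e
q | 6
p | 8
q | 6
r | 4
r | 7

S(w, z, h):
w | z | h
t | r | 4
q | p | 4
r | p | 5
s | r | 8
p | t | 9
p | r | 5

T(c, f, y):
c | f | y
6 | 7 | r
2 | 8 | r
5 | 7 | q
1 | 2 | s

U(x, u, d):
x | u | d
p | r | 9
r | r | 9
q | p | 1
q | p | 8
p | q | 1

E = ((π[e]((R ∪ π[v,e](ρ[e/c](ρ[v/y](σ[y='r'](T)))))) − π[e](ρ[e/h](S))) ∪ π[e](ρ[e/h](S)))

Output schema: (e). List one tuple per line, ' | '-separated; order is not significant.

Subexpression sizes:
  R → 5
  T → 4
  σ[y='r'](T) → 2
  ρ[v/y](σ[y='r'](T)) → 2
  ρ[e/c](ρ[v/y](σ[y='r'](T))) → 2
  π[v,e](ρ[e/c](ρ[v/y](σ[y='r'](T)))) → 2
  (R ∪ π[v,e](ρ[e/c](ρ[v/y](σ[y='r'](T))))) → 7
  π[e]((R ∪ π[v,e](ρ[e/c](ρ[v/y](σ[y='r'](T)))))) → 7
  S → 6
  ρ[e/h](S) → 6
  π[e](ρ[e/h](S)) → 6
  (π[e]((R ∪ π[v,e](ρ[e/c](ρ[v/y](σ[y='r'](T)))))) − π[e](ρ[e/h](S))) → 5
  S → 6
  ρ[e/h](S) → 6
  π[e](ρ[e/h](S)) → 6
  ((π[e]((R ∪ π[v,e](ρ[e/c](ρ[v/y](σ[y='r'](T)))))) − π[e](ρ[e/h](S))) ∪ π[e](ρ[e/h](S))) → 11

== RESULT ==
e
2
4
4
5
5
6
6
6
7
8
9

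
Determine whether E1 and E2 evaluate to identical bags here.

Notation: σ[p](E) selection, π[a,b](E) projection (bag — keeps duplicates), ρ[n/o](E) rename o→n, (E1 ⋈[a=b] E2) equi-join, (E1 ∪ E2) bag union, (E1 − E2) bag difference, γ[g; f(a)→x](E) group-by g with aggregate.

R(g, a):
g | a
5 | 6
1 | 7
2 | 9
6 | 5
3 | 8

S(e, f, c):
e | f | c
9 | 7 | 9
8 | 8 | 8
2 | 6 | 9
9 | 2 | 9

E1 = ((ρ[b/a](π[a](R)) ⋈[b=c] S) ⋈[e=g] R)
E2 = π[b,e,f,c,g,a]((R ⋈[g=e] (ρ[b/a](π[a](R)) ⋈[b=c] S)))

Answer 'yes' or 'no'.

E1 stepwise |·|:
  R → 5
  π[a](R) → 5
  ρ[b/a](π[a](R)) → 5
  S → 4
  (ρ[b/a](π[a](R)) ⋈[b=c] S) → 4
  R → 5
  ((ρ[b/a](π[a](R)) ⋈[b=c] S) ⋈[e=g] R) → 1
E2 stepwise |·|:
  R → 5
  R → 5
  π[a](R) → 5
  ρ[b/a](π[a](R)) → 5
  S → 4
  (ρ[b/a](π[a](R)) ⋈[b=c] S) → 4
  (R ⋈[g=e] (ρ[b/a](π[a](R)) ⋈[b=c] S)) → 1
  π[b,e,f,c,g,a]((R ⋈[g=e] (ρ[b/a](π[a](R)) ⋈[b=c] S))) → 1

E1 and E2 produce the same multiset:
b | e | f | c | g | a
9 | 2 | 6 | 9 | 2 | 9

yes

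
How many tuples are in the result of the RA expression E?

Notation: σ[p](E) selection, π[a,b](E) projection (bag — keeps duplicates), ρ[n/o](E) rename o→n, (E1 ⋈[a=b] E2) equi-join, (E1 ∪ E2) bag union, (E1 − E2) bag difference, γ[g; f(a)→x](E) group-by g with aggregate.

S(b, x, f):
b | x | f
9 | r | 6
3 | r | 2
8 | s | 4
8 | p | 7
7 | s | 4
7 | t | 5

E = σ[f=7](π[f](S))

Subexpression sizes:
  S → 6
  π[f](S) → 6
  σ[f=7](π[f](S)) → 1

|E| = 1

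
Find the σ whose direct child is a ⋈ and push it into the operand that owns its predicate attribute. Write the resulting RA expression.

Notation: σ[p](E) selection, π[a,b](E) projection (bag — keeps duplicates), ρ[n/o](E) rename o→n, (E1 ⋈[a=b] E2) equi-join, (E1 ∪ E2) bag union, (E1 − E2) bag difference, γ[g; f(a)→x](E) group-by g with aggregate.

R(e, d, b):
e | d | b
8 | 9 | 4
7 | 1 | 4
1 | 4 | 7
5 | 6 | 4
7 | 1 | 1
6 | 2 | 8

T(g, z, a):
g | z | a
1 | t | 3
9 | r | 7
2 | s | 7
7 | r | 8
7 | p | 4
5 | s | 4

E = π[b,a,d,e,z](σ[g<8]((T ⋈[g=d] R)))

σ filters on g, owned by the left side.
E' = π[b,a,d,e,z]((σ[g<8](T) ⋈[g=d] R))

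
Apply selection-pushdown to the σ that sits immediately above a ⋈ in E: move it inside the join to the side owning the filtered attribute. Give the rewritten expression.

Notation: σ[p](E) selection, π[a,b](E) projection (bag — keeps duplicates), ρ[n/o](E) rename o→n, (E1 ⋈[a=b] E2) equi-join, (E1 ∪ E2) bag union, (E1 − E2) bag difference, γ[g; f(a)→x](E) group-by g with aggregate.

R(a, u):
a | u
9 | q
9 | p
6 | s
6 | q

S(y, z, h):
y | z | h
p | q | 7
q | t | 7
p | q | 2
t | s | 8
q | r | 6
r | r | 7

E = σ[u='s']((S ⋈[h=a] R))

σ filters on u, owned by the right side.
E' = (S ⋈[h=a] σ[u='s'](R))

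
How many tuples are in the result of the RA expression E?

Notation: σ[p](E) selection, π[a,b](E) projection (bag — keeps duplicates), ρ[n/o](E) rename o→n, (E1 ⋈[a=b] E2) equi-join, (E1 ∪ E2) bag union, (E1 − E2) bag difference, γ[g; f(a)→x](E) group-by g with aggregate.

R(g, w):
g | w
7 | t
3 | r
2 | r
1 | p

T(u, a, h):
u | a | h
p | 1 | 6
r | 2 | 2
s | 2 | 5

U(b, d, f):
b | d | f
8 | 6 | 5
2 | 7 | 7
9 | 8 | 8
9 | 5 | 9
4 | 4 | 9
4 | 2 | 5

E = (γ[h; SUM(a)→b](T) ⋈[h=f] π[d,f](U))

Row counts bottom-up:
  T → 3
  γ[h; SUM(a)→b](T) → 3
  U → 6
  π[d,f](U) → 6
  (γ[h; SUM(a)→b](T) ⋈[h=f] π[d,f](U)) → 2

|E| = 2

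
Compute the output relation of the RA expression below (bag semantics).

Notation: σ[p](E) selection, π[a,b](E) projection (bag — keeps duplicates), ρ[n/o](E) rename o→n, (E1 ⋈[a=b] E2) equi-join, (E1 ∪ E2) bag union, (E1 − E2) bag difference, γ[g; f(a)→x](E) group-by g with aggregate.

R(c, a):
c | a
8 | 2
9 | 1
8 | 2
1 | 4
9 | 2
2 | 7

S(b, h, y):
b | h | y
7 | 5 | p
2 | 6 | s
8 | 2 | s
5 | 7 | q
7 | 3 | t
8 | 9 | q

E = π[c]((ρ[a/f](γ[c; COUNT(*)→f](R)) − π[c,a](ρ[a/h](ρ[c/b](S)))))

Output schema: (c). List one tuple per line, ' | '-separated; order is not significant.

Per-node cardinality:
  R → 6
  γ[c; COUNT(*)→f](R) → 4
  ρ[a/f](γ[c; COUNT(*)→f](R)) → 4
  S → 6
  ρ[c/b](S) → 6
  ρ[a/h](ρ[c/b](S)) → 6
  π[c,a](ρ[a/h](ρ[c/b](S))) → 6
  (ρ[a/f](γ[c; COUNT(*)→f](R)) − π[c,a](ρ[a/h](ρ[c/b](S)))) → 3
  π[c]((ρ[a/f](γ[c; COUNT(*)→f](R)) − π[c,a](ρ[a/h](ρ[c/b](S))))) → 3

== RESULT ==
c
1
2
9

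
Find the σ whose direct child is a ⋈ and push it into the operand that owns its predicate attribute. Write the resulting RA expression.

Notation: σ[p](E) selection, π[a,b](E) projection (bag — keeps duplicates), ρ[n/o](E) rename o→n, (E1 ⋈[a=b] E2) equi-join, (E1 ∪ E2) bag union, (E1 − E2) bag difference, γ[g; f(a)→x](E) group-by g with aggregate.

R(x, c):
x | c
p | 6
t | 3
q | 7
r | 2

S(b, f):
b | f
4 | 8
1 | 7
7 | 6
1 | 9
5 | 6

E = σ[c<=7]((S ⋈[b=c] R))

σ filters on c, owned by the right side.
E' = (S ⋈[b=c] σ[c<=7](R))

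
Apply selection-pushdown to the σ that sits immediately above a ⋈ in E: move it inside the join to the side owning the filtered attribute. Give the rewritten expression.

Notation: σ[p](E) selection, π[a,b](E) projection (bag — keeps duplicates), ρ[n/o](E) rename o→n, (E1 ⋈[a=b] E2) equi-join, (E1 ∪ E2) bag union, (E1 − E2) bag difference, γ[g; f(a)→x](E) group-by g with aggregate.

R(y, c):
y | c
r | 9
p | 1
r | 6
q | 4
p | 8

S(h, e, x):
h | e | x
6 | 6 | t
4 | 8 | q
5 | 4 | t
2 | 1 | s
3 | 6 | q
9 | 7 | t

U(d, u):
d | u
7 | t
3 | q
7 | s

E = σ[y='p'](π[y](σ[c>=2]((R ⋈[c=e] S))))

σ filters on c, owned by the left side.
E' = σ[y='p'](π[y]((σ[c>=2](R) ⋈[c=e] S)))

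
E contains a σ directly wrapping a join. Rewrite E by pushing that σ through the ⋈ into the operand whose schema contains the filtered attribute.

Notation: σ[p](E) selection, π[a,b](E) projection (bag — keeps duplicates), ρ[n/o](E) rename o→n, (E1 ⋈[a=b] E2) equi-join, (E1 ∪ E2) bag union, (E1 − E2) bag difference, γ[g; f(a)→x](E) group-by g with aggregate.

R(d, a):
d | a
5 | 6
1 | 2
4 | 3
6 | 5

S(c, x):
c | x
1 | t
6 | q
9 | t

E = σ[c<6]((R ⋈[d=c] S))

σ filters on c, owned by the right side.
E' = (R ⋈[d=c] σ[c<6](S))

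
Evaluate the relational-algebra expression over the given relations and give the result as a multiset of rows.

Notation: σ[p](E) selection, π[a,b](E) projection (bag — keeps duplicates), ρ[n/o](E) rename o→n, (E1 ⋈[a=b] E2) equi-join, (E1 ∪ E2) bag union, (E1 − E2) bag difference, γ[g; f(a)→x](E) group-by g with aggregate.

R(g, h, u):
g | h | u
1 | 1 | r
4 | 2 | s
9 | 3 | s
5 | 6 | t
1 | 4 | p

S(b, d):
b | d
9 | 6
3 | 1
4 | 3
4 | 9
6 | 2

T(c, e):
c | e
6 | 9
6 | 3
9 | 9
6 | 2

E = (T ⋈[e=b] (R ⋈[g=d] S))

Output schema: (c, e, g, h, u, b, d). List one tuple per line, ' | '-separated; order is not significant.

Row counts bottom-up:
  T → 4
  R → 5
  S → 5
  (R ⋈[g=d] S) → 3
  (T ⋈[e=b] (R ⋈[g=d] S)) → 2

== RESULT ==
c | e | g | h | u | b | d
6 | 3 | 1 | 1 | r | 3 | 1
6 | 3 | 1 | 4 | p | 3 | 1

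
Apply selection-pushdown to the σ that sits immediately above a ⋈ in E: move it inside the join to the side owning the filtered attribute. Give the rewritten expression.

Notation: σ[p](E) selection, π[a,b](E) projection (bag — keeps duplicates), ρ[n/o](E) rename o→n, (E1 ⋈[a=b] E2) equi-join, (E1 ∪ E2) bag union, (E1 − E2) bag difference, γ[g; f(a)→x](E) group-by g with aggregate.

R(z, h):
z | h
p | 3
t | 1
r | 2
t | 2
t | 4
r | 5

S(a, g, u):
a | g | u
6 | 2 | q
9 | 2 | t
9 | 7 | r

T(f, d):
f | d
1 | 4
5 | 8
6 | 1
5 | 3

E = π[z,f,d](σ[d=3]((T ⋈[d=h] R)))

σ filters on d, owned by the left side.
E' = π[z,f,d]((σ[d=3](T) ⋈[d=h] R))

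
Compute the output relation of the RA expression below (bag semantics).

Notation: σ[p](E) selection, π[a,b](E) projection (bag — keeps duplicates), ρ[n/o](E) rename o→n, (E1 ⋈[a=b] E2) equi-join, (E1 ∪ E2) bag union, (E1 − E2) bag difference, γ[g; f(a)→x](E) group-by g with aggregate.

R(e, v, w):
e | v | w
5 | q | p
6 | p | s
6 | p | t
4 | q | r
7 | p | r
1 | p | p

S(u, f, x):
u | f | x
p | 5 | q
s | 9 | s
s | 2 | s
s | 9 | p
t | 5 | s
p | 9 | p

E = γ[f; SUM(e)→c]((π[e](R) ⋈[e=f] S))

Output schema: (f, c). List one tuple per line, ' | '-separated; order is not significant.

Row counts bottom-up:
  R → 6
  π[e](R) → 6
  S → 6
  (π[e](R) ⋈[e=f] S) → 2
  γ[f; SUM(e)→c]((π[e](R) ⋈[e=f] S)) → 1

== RESULT ==
f | c
5 | 10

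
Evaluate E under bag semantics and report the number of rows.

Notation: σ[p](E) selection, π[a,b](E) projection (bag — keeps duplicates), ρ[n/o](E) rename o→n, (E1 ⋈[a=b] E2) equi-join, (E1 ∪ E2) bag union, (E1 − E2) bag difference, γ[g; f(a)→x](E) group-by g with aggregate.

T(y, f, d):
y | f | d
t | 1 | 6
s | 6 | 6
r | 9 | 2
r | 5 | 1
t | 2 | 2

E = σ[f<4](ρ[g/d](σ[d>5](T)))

Subexpression sizes:
  T → 5
  σ[d>5](T) → 2
  ρ[g/d](σ[d>5](T)) → 2
  σ[f<4](ρ[g/d](σ[d>5](T))) → 1

|E| = 1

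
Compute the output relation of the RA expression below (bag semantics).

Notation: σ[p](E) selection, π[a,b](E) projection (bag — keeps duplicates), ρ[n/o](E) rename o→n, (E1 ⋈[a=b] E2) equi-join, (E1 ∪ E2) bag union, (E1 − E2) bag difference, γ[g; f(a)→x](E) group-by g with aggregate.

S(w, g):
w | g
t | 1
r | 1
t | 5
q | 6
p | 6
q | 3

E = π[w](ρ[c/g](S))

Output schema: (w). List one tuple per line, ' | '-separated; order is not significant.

Per-node cardinality:
  S → 6
  ρ[c/g](S) → 6
  π[w](ρ[c/g](S)) → 6

== RESULT ==
w
p
q
q
r
t
t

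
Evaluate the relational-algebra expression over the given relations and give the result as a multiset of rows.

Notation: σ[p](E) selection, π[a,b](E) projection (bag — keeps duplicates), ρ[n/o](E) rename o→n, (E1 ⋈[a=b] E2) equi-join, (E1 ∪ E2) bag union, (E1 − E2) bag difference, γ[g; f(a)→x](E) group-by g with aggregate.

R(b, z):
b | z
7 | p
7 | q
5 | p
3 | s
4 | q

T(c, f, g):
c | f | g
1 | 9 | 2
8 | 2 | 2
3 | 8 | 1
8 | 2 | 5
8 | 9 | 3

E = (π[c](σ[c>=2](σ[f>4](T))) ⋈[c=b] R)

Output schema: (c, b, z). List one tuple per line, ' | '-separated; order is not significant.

Row counts bottom-up:
  T → 5
  σ[f>4](T) → 3
  σ[c>=2](σ[f>4](T)) → 2
  π[c](σ[c>=2](σ[f>4](T))) → 2
  R → 5
  (π[c](σ[c>=2](σ[f>4](T))) ⋈[c=b] R) → 1

== RESULT ==
c | b | z
3 | 3 | s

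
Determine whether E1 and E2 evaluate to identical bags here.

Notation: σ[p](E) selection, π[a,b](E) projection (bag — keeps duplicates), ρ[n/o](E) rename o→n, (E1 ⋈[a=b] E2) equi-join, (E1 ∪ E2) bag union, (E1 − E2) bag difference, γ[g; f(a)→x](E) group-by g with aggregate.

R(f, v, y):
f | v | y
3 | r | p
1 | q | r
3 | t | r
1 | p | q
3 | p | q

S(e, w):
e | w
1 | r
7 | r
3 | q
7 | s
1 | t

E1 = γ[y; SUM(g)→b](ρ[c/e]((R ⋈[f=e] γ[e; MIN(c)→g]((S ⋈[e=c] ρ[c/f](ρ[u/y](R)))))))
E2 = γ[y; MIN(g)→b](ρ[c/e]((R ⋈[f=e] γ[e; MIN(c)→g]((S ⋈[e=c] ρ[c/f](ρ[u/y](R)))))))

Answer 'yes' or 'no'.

E1 row counts bottom-up:
  R → 5
  S → 5
  R → 5
  ρ[u/y](R) → 5
  ρ[c/f](ρ[u/y](R)) → 5
  (S ⋈[e=c] ρ[c/f](ρ[u/y](R))) → 7
  γ[e; MIN(c)→g]((S ⋈[e=c] ρ[c/f](ρ[u/y](R)))) → 2
  (R ⋈[f=e] γ[e; MIN(c)→g]((S ⋈[e=c] ρ[c/f](ρ[u/y](R))))) → 5
  ρ[c/e]((R ⋈[f=e] γ[e; MIN(c)→g]((S ⋈[e=c] ρ[c/f](ρ[u/y](R)))))) → 5
  γ[y; SUM(g)→b](ρ[c/e]((R ⋈[f=e] γ[e; MIN(c)→g]((S ⋈[e=c] ρ[c/f](ρ[u/y](R))))))) → 3
E2 row counts bottom-up:
  R → 5
  S → 5
  R → 5
  ρ[u/y](R) → 5
  ρ[c/f](ρ[u/y](R)) → 5
  (S ⋈[e=c] ρ[c/f](ρ[u/y](R))) → 7
  γ[e; MIN(c)→g]((S ⋈[e=c] ρ[c/f](ρ[u/y](R)))) → 2
  (R ⋈[f=e] γ[e; MIN(c)→g]((S ⋈[e=c] ρ[c/f](ρ[u/y](R))))) → 5
  ρ[c/e]((R ⋈[f=e] γ[e; MIN(c)→g]((S ⋈[e=c] ρ[c/f](ρ[u/y](R)))))) → 5
  γ[y; MIN(g)→b](ρ[c/e]((R ⋈[f=e] γ[e; MIN(c)→g]((S ⋈[e=c] ρ[c/f](ρ[u/y](R))))))) → 3

E1 result:
y | b
p | 3
q | 4
r | 4
E2 result:
y | b
p | 3
q | 1
r | 1
Witness: ('r', 1) appears 0× in E1 but 1× in E2.

no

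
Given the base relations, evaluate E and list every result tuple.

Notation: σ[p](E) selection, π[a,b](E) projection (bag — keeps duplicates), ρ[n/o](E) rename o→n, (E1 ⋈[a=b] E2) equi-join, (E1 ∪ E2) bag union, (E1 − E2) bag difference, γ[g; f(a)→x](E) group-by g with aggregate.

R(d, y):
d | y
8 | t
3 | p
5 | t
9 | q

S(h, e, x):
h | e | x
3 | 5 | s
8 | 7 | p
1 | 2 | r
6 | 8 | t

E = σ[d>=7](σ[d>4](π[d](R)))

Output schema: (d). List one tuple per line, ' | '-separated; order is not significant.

Per-node cardinality:
  R → 4
  π[d](R) → 4
  σ[d>4](π[d](R)) → 3
  σ[d>=7](σ[d>4](π[d](R))) → 2

== RESULT ==
d
8
9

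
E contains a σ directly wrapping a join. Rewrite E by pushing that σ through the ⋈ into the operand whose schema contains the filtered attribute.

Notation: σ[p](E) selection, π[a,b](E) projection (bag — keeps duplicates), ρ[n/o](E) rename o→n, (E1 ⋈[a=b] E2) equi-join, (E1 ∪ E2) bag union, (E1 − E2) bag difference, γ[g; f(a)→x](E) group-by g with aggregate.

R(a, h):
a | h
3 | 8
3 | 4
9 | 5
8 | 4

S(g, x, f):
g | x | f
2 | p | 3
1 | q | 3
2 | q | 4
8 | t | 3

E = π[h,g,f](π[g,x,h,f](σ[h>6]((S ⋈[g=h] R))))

σ filters on h, owned by the right side.
E' = π[h,g,f](π[g,x,h,f]((S ⋈[g=h] σ[h>6](R))))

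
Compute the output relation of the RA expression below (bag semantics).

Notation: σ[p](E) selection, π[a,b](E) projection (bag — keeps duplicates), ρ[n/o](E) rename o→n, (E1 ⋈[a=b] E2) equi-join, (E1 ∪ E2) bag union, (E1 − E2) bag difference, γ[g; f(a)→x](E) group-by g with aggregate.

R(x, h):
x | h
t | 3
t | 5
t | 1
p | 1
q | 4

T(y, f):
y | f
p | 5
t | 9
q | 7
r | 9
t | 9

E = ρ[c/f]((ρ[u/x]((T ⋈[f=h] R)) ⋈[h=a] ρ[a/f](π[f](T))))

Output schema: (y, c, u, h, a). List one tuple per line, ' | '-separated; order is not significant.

Subexpression sizes:
  T → 5
  R → 5
  (T ⋈[f=h] R) → 1
  ρ[u/x]((T ⋈[f=h] R)) → 1
  T → 5
  π[f](T) → 5
  ρ[a/f](π[f](T)) → 5
  (ρ[u/x]((T ⋈[f=h] R)) ⋈[h=a] ρ[a/f](π[f](T))) → 1
  ρ[c/f]((ρ[u/x]((T ⋈[f=h] R)) ⋈[h=a] ρ[a/f](π[f](T)))) → 1

== RESULT ==
y | c | u | h | a
p | 5 | t | 5 | 5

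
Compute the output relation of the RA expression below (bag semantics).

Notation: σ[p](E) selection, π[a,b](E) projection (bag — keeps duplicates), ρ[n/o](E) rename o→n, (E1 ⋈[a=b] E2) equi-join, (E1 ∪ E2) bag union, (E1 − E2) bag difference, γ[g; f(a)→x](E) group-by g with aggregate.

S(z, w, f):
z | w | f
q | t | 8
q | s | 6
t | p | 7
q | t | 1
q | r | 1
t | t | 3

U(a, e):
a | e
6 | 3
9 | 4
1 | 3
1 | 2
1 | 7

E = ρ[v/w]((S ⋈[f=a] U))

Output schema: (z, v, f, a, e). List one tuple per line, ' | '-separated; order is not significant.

Stepwise |·|:
  S → 6
  U → 5
  (S ⋈[f=a] U) → 7
  ρ[v/w]((S ⋈[f=a] U)) → 7

== RESULT ==
z | v | f | a | e
q | r | 1 | 1 | 2
q | r | 1 | 1 | 3
q | r | 1 | 1 | 7
q | s | 6 | 6 | 3
q | t | 1 | 1 | 2
q | t | 1 | 1 | 3
q | t | 1 | 1 | 7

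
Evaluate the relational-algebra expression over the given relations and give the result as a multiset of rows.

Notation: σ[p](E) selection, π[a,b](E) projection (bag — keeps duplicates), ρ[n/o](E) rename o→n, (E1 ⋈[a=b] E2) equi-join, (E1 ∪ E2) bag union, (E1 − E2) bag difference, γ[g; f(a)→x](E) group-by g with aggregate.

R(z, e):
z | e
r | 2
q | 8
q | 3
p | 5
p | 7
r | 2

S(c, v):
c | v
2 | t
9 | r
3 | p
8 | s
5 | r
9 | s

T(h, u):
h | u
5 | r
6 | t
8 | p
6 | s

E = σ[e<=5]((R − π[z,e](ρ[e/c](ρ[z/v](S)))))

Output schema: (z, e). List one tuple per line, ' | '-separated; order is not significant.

Stepwise |·|:
  R → 6
  S → 6
  ρ[z/v](S) → 6
  ρ[e/c](ρ[z/v](S)) → 6
  π[z,e](ρ[e/c](ρ[z/v](S))) → 6
  (R − π[z,e](ρ[e/c](ρ[z/v](S)))) → 6
  σ[e<=5]((R − π[z,e](ρ[e/c](ρ[z/v](S))))) → 4

== RESULT ==
z | e
p | 5
q | 3
r | 2
r | 2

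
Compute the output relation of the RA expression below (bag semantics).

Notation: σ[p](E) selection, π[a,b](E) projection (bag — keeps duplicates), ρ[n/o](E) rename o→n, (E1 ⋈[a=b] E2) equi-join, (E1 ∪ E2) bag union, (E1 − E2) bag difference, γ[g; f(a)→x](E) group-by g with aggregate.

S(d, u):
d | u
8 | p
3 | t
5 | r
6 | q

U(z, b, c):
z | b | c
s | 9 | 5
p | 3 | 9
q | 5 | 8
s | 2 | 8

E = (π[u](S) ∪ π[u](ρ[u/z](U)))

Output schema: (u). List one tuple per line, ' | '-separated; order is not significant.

Stepwise |·|:
  S → 4
  π[u](S) → 4
  U → 4
  ρ[u/z](U) → 4
  π[u](ρ[u/z](U)) → 4
  (π[u](S) ∪ π[u](ρ[u/z](U))) → 8

== RESULT ==
u
p
p
q
q
r
s
s
t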